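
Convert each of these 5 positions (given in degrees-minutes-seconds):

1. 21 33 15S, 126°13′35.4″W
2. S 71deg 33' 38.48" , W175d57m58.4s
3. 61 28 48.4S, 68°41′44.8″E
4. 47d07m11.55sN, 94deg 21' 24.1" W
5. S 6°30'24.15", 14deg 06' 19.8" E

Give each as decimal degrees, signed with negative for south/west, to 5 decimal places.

Point 1:
  Lat: 33′ + 15″ = 33.25000′; 21 + 33.25000/60 = 21.554167
  hemisphere S, so the sign is −
  Longitude: 126 + 13/60 + 35.4/3600 = 126.226500
  hemisphere W, so the sign is −
Point 2:
  Latitude: 33′ + 38.48″ = 33.64133′; 71 + 33.64133/60 = 71.560689
  S → negative
  λ: 175° + 57/60 + 58.4/3600 = 175 + 0.950000 + 0.016222 = 175.966222
  W → negative
Point 3:
  Lat: 61° + 28/60 + 48.4/3600 = 61 + 0.466667 + 0.013444 = 61.480111
  hemisphere S, so the sign is −
  λ: 41′ + 44.8″ = 41.74667′; 68 + 41.74667/60 = 68.695778
  E ⇒ keep positive
Point 4:
  Latitude: 47° + 7/60 + 11.55/3600 = 47 + 0.116667 + 0.003208 = 47.119875
  N ⇒ keep positive
  Longitude: 21′ + 24.1″ = 21.40167′; 94 + 21.40167/60 = 94.356694
  W ⇒ negate
Point 5:
  φ: 6° + 30/60 + 24.15/3600 = 6 + 0.500000 + 0.006708 = 6.506708
  hemisphere S, so the sign is −
  λ: 14° + 6/60 + 19.8/3600 = 14 + 0.100000 + 0.005500 = 14.105500
  E → positive

1. -21.55417, -126.22650
2. -71.56069, -175.96622
3. -61.48011, 68.69578
4. 47.11988, -94.35669
5. -6.50671, 14.10550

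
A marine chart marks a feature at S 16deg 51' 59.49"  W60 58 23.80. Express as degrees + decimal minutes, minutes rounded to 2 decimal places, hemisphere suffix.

16° 51.99′ S, 60° 58.40′ W

Lat: 51 + 59.49/60 = 51.9915′
λ: 58 + 23.8/60 = 58.3967′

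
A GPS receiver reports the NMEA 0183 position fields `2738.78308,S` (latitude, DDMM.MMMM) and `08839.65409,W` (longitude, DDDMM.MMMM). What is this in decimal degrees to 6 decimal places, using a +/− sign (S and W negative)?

Latitude: degrees = first 2 digits = 27, minutes = 38.78308; 27 + 38.78308/60 = 27.6463847
hemisphere S, so the sign is −
Lon: degrees = first 3 digits = 88, minutes = 39.65409; 88 + 39.65409/60 = 88.6609015
hemisphere W, so the sign is −

-27.646385, -88.660902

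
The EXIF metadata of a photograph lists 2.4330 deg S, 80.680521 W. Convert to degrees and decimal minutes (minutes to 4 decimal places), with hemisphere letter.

φ: minutes = (2.433000 − 2) × 60 = 25.980000
Longitude: 80° + 0.680521 × 60 = 80° 40.831260′

2° 25.9800′ S, 80° 40.8313′ W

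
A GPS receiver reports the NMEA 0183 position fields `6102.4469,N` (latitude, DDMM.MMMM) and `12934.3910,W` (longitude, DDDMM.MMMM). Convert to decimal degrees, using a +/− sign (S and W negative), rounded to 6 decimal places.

φ: degrees = first 2 digits = 61, minutes = 2.4469; 61 + 2.4469/60 = 61.0407817
N ⇒ keep positive
Lon: split at 3 digits → 129° and 34.391′; 129 + 34.391/60 = 129.5731833
hemisphere W, so the sign is −

61.040782, -129.573183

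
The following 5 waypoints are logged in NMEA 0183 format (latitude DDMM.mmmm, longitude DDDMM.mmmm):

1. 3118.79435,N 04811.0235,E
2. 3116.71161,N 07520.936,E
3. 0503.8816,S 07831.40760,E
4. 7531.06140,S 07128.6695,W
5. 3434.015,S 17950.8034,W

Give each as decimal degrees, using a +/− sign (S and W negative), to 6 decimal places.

Point 1:
  Lat: degrees = first 2 digits = 31, minutes = 18.79435; 31 + 18.79435/60 = 31.3132392
  N → positive
  λ: degrees = first 3 digits = 48, minutes = 11.0235; 48 + 11.0235/60 = 48.1837250
  E ⇒ keep positive
Point 2:
  φ: split at 2 digits → 31° and 16.71161′; 31 + 16.71161/60 = 31.2785268
  N → positive
  Lon: split at 3 digits → 075° and 20.936′; 75 + 20.936/60 = 75.3489333
  E ⇒ keep positive
Point 3:
  φ: degrees = first 2 digits = 5, minutes = 3.8816; 5 + 3.8816/60 = 5.0646933
  S ⇒ negate
  Lon: degrees = first 3 digits = 78, minutes = 31.4076; 78 + 31.4076/60 = 78.5234600
  E → positive
Point 4:
  Latitude: split at 2 digits → 75° and 31.0614′; 75 + 31.0614/60 = 75.5176900
  S ⇒ negate
  Longitude: degrees = first 3 digits = 71, minutes = 28.6695; 71 + 28.6695/60 = 71.4778250
  W → negative
Point 5:
  Lat: degrees = first 2 digits = 34, minutes = 34.015; 34 + 34.015/60 = 34.5669167
  S ⇒ negate
  Lon: split at 3 digits → 179° and 50.8034′; 179 + 50.8034/60 = 179.8467233
  W → negative

1. 31.313239, 48.183725
2. 31.278527, 75.348933
3. -5.064693, 78.523460
4. -75.517690, -71.477825
5. -34.566917, -179.846723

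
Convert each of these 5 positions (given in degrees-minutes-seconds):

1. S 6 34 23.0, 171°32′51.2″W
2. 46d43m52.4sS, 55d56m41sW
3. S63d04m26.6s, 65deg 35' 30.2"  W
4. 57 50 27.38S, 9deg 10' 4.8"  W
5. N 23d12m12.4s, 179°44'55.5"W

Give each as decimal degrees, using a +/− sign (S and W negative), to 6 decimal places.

Point 1:
  φ: 34′ + 23″ = 34.38333′; 6 + 34.38333/60 = 6.5730556
  hemisphere S, so the sign is −
  λ: 32′ + 51.2″ = 32.85333′; 171 + 32.85333/60 = 171.5475556
  hemisphere W, so the sign is −
Point 2:
  φ: 46 + 43/60 + 52.4/3600 = 46.7312222
  S → negative
  Lon: 55° + 56/60 + 41/3600 = 55 + 0.933333 + 0.011389 = 55.9447222
  hemisphere W, so the sign is −
Point 3:
  Latitude: 63° + 4/60 + 26.6/3600 = 63 + 0.066667 + 0.007389 = 63.0740556
  S → negative
  λ: 35′ + 30.2″ = 35.50333′; 65 + 35.50333/60 = 65.5917222
  W → negative
Point 4:
  Latitude: 50′ + 27.38″ = 50.45633′; 57 + 50.45633/60 = 57.8409389
  S → negative
  Lon: 9° + 10/60 + 4.8/3600 = 9 + 0.166667 + 0.001333 = 9.1680000
  hemisphere W, so the sign is −
Point 5:
  φ: 12′ + 12.4″ = 12.20667′; 23 + 12.20667/60 = 23.2034444
  N → positive
  Lon: 179° + 44/60 + 55.5/3600 = 179 + 0.733333 + 0.015417 = 179.7487500
  hemisphere W, so the sign is −

1. -6.573056, -171.547556
2. -46.731222, -55.944722
3. -63.074056, -65.591722
4. -57.840939, -9.168000
5. 23.203444, -179.748750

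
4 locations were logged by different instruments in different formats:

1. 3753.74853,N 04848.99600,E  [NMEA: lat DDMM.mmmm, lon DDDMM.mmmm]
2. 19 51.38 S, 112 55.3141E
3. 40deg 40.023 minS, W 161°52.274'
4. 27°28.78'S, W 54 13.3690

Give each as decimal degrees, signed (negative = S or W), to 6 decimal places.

1. 37.895809, 48.816600
2. -19.856333, 112.921902
3. -40.667050, -161.871233
4. -27.479667, -54.222817

Point 1:
  φ: split at 2 digits → 37° and 53.74853′; 37 + 53.74853/60 = 37.8958088
  N ⇒ keep positive
  Longitude: degrees = first 3 digits = 48, minutes = 48.996; 48 + 48.996/60 = 48.8166000
  E ⇒ keep positive
Point 2:
  φ: 51.38′ = 0.856333°; total 19.8563333
  S ⇒ negate
  λ: 55.3141′ = 0.921902°; total 112.9219017
  E ⇒ keep positive
Point 3:
  Lat: 40.023′ = 0.667050°; total 40.6670500
  S → negative
  λ: 52.274′ = 0.871233°; total 161.8712333
  W ⇒ negate
Point 4:
  φ: 27 + 28.78/60 = 27.4796667
  S ⇒ negate
  Lon: 54 + 13.369/60 = 54.2228167
  hemisphere W, so the sign is −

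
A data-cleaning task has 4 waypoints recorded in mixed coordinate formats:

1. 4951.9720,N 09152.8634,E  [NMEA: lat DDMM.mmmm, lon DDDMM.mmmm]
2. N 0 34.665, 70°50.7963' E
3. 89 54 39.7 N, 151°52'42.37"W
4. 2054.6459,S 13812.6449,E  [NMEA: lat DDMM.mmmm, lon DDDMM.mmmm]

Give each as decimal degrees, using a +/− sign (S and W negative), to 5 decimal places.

Point 1:
  Latitude: split at 2 digits → 49° and 51.972′; 49 + 51.972/60 = 49.866200
  N ⇒ keep positive
  Lon: degrees = first 3 digits = 91, minutes = 52.8634; 91 + 52.8634/60 = 91.881057
  E → positive
Point 2:
  φ: 0 + 34.665/60 = 0.577750
  N → positive
  λ: 70 + 50.7963/60 = 70.846605
  E ⇒ keep positive
Point 3:
  Lat: 89 + 54/60 + 39.7/3600 = 89.911028
  N ⇒ keep positive
  Lon: 52′ + 42.37″ = 52.70617′; 151 + 52.70617/60 = 151.878436
  W → negative
Point 4:
  Lat: split at 2 digits → 20° and 54.6459′; 20 + 54.6459/60 = 20.910765
  S → negative
  Lon: split at 3 digits → 138° and 12.6449′; 138 + 12.6449/60 = 138.210748
  E → positive

1. 49.86620, 91.88106
2. 0.57775, 70.84661
3. 89.91103, -151.87844
4. -20.91077, 138.21075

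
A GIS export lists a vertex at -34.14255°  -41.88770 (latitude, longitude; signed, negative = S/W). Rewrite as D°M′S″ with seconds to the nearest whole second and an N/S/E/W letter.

34°08′33″ S, 41°53′16″ W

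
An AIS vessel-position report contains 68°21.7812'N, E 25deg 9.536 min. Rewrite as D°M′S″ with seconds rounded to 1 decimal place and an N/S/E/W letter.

68°21′46.9″ N, 25°09′32.2″ E

Latitude: fractional minutes 0.78120 × 60 = 46.872″
Lon: 9.53600′ → 9′ and 0.53600 × 60 = 32.160″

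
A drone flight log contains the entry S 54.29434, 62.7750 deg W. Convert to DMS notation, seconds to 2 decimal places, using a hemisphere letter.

Lat: 0.294340 × 60 = 17.66040′ → 17′, remainder × 60 = 39.6240″
Lon: whole degrees 62; 46.50000′ → 46′ and 30.0000″

54°17′39.62″ S, 62°46′30.00″ W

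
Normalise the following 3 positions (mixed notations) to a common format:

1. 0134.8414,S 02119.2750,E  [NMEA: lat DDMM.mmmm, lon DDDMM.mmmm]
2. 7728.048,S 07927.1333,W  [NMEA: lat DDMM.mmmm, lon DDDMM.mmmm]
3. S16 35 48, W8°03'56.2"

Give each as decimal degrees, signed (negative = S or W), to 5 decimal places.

Point 1:
  Latitude: degrees = first 2 digits = 1, minutes = 34.8414; 1 + 34.8414/60 = 1.580690
  hemisphere S, so the sign is −
  Longitude: split at 3 digits → 021° and 19.275′; 21 + 19.275/60 = 21.321250
  E → positive
Point 2:
  Latitude: split at 2 digits → 77° and 28.048′; 77 + 28.048/60 = 77.467467
  S ⇒ negate
  Longitude: degrees = first 3 digits = 79, minutes = 27.1333; 79 + 27.1333/60 = 79.452222
  hemisphere W, so the sign is −
Point 3:
  Lat: 16° + 35/60 + 48/3600 = 16 + 0.583333 + 0.013333 = 16.596667
  S → negative
  λ: 8° + 3/60 + 56.2/3600 = 8 + 0.050000 + 0.015611 = 8.065611
  W → negative

1. -1.58069, 21.32125
2. -77.46747, -79.45222
3. -16.59667, -8.06561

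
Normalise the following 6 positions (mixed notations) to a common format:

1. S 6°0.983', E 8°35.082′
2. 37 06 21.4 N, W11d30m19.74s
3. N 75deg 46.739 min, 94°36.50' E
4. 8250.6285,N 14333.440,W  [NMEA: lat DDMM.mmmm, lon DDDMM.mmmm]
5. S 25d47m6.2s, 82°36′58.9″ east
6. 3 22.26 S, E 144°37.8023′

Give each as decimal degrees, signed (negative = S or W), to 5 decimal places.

Point 1:
  φ: 6 + 0.983/60 = 6.016383
  S ⇒ negate
  Lon: 35.082′ = 0.584700°; total 8.584700
  E ⇒ keep positive
Point 2:
  φ: 37° + 6/60 + 21.4/3600 = 37 + 0.100000 + 0.005944 = 37.105944
  N ⇒ keep positive
  λ: 11 + 30/60 + 19.74/3600 = 11.505483
  hemisphere W, so the sign is −
Point 3:
  Lat: 46.739′ = 0.778983°; total 75.778983
  N ⇒ keep positive
  λ: 36.5′ = 0.608333°; total 94.608333
  E ⇒ keep positive
Point 4:
  Latitude: degrees = first 2 digits = 82, minutes = 50.6285; 82 + 50.6285/60 = 82.843808
  N → positive
  λ: split at 3 digits → 143° and 33.44′; 143 + 33.44/60 = 143.557333
  W ⇒ negate
Point 5:
  Latitude: 25° + 47/60 + 6.2/3600 = 25 + 0.783333 + 0.001722 = 25.785056
  S → negative
  Lon: 36′ + 58.9″ = 36.98167′; 82 + 36.98167/60 = 82.616361
  E → positive
Point 6:
  Latitude: 3 + 22.26/60 = 3.371000
  S ⇒ negate
  λ: 37.8023′ = 0.630038°; total 144.630038
  E → positive

1. -6.01638, 8.58470
2. 37.10594, -11.50548
3. 75.77898, 94.60833
4. 82.84381, -143.55733
5. -25.78506, 82.61636
6. -3.37100, 144.63004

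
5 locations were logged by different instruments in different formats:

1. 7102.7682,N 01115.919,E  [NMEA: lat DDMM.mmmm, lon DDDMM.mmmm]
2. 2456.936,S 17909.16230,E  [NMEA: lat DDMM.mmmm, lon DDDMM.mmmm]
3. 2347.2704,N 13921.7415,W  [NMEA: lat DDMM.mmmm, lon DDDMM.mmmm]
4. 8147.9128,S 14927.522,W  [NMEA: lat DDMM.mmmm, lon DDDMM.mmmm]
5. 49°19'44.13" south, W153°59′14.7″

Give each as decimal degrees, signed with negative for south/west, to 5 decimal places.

Point 1:
  φ: degrees = first 2 digits = 71, minutes = 2.7682; 71 + 2.7682/60 = 71.046137
  N ⇒ keep positive
  Lon: split at 3 digits → 011° and 15.919′; 11 + 15.919/60 = 11.265317
  E → positive
Point 2:
  φ: degrees = first 2 digits = 24, minutes = 56.936; 24 + 56.936/60 = 24.948933
  S ⇒ negate
  λ: split at 3 digits → 179° and 9.1623′; 179 + 9.1623/60 = 179.152705
  E ⇒ keep positive
Point 3:
  φ: split at 2 digits → 23° and 47.2704′; 23 + 47.2704/60 = 23.787840
  N → positive
  Lon: split at 3 digits → 139° and 21.7415′; 139 + 21.7415/60 = 139.362358
  hemisphere W, so the sign is −
Point 4:
  Lat: split at 2 digits → 81° and 47.9128′; 81 + 47.9128/60 = 81.798547
  S → negative
  Lon: split at 3 digits → 149° and 27.522′; 149 + 27.522/60 = 149.458700
  W ⇒ negate
Point 5:
  Lat: 19′ + 44.13″ = 19.73550′; 49 + 19.73550/60 = 49.328925
  S ⇒ negate
  Lon: 153 + 59/60 + 14.7/3600 = 153.987417
  W → negative

1. 71.04614, 11.26532
2. -24.94893, 179.15271
3. 23.78784, -139.36236
4. -81.79855, -149.45870
5. -49.32893, -153.98742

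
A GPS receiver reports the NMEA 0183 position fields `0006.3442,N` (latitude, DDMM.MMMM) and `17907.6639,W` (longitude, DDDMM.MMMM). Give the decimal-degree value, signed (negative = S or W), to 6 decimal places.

Lat: split at 2 digits → 00° and 6.3442′; 0 + 6.3442/60 = 0.1057367
N → positive
Longitude: degrees = first 3 digits = 179, minutes = 7.6639; 179 + 7.6639/60 = 179.1277317
W → negative

0.105737, -179.127732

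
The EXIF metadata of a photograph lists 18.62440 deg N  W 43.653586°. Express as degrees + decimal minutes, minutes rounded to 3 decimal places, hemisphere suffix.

φ: fractional part 0.624400 → 37.46400 minutes
Longitude: minutes = (43.653586 − 43) × 60 = 39.21516

18° 37.464′ N, 43° 39.215′ W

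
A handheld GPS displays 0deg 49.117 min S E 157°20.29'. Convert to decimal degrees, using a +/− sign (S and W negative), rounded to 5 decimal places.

Lat: 49.117′ = 0.818617°; total 0.818617
hemisphere S, so the sign is −
Longitude: 157 + 20.29/60 = 157.338167
E ⇒ keep positive

-0.81862, 157.33817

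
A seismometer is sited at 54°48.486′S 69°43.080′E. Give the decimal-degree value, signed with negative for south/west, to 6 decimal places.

Latitude: 54 + 48.486/60 = 54.8081000
S → negative
λ: 69 + 43.08/60 = 69.7180000
E → positive

-54.808100, 69.718000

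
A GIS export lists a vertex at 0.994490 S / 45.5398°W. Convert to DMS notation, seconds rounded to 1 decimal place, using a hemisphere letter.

φ: 0.994490° → 59.66940′; 0.66940 × 60 = 40.164″
Longitude: 0.539800 × 60 = 32.38800′ → 32′, remainder × 60 = 23.280″

0°59′40.2″ S, 45°32′23.3″ W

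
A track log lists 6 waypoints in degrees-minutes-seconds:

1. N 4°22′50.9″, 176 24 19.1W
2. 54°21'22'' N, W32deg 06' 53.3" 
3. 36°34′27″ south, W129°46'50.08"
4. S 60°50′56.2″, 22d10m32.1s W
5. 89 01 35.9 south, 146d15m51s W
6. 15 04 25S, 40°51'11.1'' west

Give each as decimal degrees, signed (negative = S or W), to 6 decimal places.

1. 4.380806, -176.405306
2. 54.356111, -32.114806
3. -36.574167, -129.780578
4. -60.848944, -22.175583
5. -89.026639, -146.264167
6. -15.073611, -40.853083

Point 1:
  φ: 4 + 22/60 + 50.9/3600 = 4.3808056
  N ⇒ keep positive
  Lon: 176° + 24/60 + 19.1/3600 = 176 + 0.400000 + 0.005306 = 176.4053056
  W ⇒ negate
Point 2:
  Lat: 54 + 21/60 + 22/3600 = 54.3561111
  N ⇒ keep positive
  Lon: 6′ + 53.3″ = 6.88833′; 32 + 6.88833/60 = 32.1148056
  W → negative
Point 3:
  Latitude: 34′ + 27″ = 34.45000′; 36 + 34.45000/60 = 36.5741667
  S → negative
  Longitude: 129° + 46/60 + 50.08/3600 = 129 + 0.766667 + 0.013911 = 129.7805778
  W → negative
Point 4:
  Latitude: 50′ + 56.2″ = 50.93667′; 60 + 50.93667/60 = 60.8489444
  S → negative
  Longitude: 10′ + 32.1″ = 10.53500′; 22 + 10.53500/60 = 22.1755833
  hemisphere W, so the sign is −
Point 5:
  Latitude: 1′ + 35.9″ = 1.59833′; 89 + 1.59833/60 = 89.0266389
  S ⇒ negate
  Longitude: 146 + 15/60 + 51/3600 = 146.2641667
  W → negative
Point 6:
  Latitude: 15 + 4/60 + 25/3600 = 15.0736111
  S → negative
  Longitude: 40° + 51/60 + 11.1/3600 = 40 + 0.850000 + 0.003083 = 40.8530833
  hemisphere W, so the sign is −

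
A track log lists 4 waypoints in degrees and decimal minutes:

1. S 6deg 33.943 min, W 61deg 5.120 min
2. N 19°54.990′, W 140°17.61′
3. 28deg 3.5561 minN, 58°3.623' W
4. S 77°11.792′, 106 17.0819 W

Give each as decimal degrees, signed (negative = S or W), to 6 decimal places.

1. -6.565717, -61.085333
2. 19.916500, -140.293500
3. 28.059268, -58.060383
4. -77.196533, -106.284698

Point 1:
  φ: 6 + 33.943/60 = 6.5657167
  S ⇒ negate
  Longitude: 5.12′ = 0.085333°; total 61.0853333
  W → negative
Point 2:
  Lat: 19 + 54.99/60 = 19.9165000
  N → positive
  Longitude: 140 + 17.61/60 = 140.2935000
  W ⇒ negate
Point 3:
  φ: 3.5561′ = 0.059268°; total 28.0592683
  N ⇒ keep positive
  Longitude: 58 + 3.623/60 = 58.0603833
  W → negative
Point 4:
  Latitude: 11.792′ = 0.196533°; total 77.1965333
  hemisphere S, so the sign is −
  Longitude: 106 + 17.0819/60 = 106.2846983
  W → negative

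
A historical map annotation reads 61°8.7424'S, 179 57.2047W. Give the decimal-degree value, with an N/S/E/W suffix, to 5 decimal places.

Lat: 8.7424′ = 0.145707°; total 61.145707
λ: 57.2047′ = 0.953412°; total 179.953412

61.14571° S, 179.95341° W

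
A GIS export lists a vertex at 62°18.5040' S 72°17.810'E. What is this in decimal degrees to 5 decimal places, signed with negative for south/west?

φ: 62 + 18.504/60 = 62.308400
S ⇒ negate
Lon: 72 + 17.81/60 = 72.296833
E → positive

-62.30840, 72.29683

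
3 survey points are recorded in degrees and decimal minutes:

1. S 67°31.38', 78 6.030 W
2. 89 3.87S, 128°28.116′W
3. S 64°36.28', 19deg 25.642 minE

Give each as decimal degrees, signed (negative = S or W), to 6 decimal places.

Point 1:
  Latitude: 31.38′ = 0.523000°; total 67.5230000
  hemisphere S, so the sign is −
  Longitude: 6.03′ = 0.100500°; total 78.1005000
  W ⇒ negate
Point 2:
  φ: 3.87′ = 0.064500°; total 89.0645000
  S → negative
  Lon: 128 + 28.116/60 = 128.4686000
  hemisphere W, so the sign is −
Point 3:
  Latitude: 64 + 36.28/60 = 64.6046667
  S → negative
  Longitude: 25.642′ = 0.427367°; total 19.4273667
  E → positive

1. -67.523000, -78.100500
2. -89.064500, -128.468600
3. -64.604667, 19.427367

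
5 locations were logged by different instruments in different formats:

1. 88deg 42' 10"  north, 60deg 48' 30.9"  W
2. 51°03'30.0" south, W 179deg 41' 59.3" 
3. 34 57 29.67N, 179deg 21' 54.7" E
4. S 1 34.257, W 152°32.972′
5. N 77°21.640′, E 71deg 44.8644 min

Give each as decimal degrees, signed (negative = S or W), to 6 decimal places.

Point 1:
  Lat: 88° + 42/60 + 10/3600 = 88 + 0.700000 + 0.002778 = 88.7027778
  N ⇒ keep positive
  λ: 60° + 48/60 + 30.9/3600 = 60 + 0.800000 + 0.008583 = 60.8085833
  W → negative
Point 2:
  Lat: 51 + 3/60 + 30/3600 = 51.0583333
  S ⇒ negate
  λ: 179 + 41/60 + 59.3/3600 = 179.6998056
  W → negative
Point 3:
  Latitude: 57′ + 29.67″ = 57.49450′; 34 + 57.49450/60 = 34.9582417
  N → positive
  Lon: 179° + 21/60 + 54.7/3600 = 179 + 0.350000 + 0.015194 = 179.3651944
  E → positive
Point 4:
  φ: 1 + 34.257/60 = 1.5709500
  S → negative
  λ: 152 + 32.972/60 = 152.5495333
  hemisphere W, so the sign is −
Point 5:
  Latitude: 77 + 21.64/60 = 77.3606667
  N → positive
  Lon: 44.8644′ = 0.747740°; total 71.7477400
  E → positive

1. 88.702778, -60.808583
2. -51.058333, -179.699806
3. 34.958242, 179.365194
4. -1.570950, -152.549533
5. 77.360667, 71.747740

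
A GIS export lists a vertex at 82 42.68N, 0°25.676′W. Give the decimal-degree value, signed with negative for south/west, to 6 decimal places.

82.711333, -0.427933

Lat: 82 + 42.68/60 = 82.7113333
N ⇒ keep positive
Longitude: 0 + 25.676/60 = 0.4279333
W → negative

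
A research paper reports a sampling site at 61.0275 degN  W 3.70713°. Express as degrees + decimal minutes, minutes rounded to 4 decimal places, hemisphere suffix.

Latitude: minutes = (61.027500 − 61) × 60 = 1.650000
λ: 3° + 0.707130 × 60 = 3° 42.427800′

61° 1.6500′ N, 3° 42.4278′ W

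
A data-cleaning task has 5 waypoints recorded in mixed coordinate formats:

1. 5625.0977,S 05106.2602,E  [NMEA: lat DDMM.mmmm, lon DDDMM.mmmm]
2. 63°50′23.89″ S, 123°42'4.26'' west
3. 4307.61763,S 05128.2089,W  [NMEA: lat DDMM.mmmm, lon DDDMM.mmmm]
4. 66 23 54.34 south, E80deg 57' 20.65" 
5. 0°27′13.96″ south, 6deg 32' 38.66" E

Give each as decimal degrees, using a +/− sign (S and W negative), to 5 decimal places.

1. -56.41830, 51.10434
2. -63.83997, -123.70118
3. -43.12696, -51.47015
4. -66.39843, 80.95574
5. -0.45388, 6.54407

Point 1:
  Lat: split at 2 digits → 56° and 25.0977′; 56 + 25.0977/60 = 56.418295
  S → negative
  Longitude: split at 3 digits → 051° and 6.2602′; 51 + 6.2602/60 = 51.104337
  E ⇒ keep positive
Point 2:
  φ: 63 + 50/60 + 23.89/3600 = 63.839969
  S ⇒ negate
  Longitude: 123 + 42/60 + 4.26/3600 = 123.701183
  W ⇒ negate
Point 3:
  Lat: degrees = first 2 digits = 43, minutes = 7.61763; 43 + 7.61763/60 = 43.126961
  S ⇒ negate
  Lon: split at 3 digits → 051° and 28.2089′; 51 + 28.2089/60 = 51.470148
  W ⇒ negate
Point 4:
  Lat: 66 + 23/60 + 54.34/3600 = 66.398428
  S ⇒ negate
  Longitude: 57′ + 20.65″ = 57.34417′; 80 + 57.34417/60 = 80.955736
  E ⇒ keep positive
Point 5:
  φ: 27′ + 13.96″ = 27.23267′; 0 + 27.23267/60 = 0.453878
  S ⇒ negate
  Longitude: 32′ + 38.66″ = 32.64433′; 6 + 32.64433/60 = 6.544072
  E → positive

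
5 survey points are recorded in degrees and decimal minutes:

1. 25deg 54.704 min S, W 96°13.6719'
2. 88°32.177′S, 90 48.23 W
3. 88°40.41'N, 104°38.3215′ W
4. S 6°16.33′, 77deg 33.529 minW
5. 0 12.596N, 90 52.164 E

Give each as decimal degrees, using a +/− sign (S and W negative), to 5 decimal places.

Point 1:
  Lat: 54.704′ = 0.911733°; total 25.911733
  S → negative
  λ: 13.6719′ = 0.227865°; total 96.227865
  hemisphere W, so the sign is −
Point 2:
  φ: 88 + 32.177/60 = 88.536283
  S ⇒ negate
  Longitude: 48.23′ = 0.803833°; total 90.803833
  W → negative
Point 3:
  Latitude: 40.41′ = 0.673500°; total 88.673500
  N → positive
  Lon: 104 + 38.3215/60 = 104.638692
  W ⇒ negate
Point 4:
  Lat: 6 + 16.33/60 = 6.272167
  hemisphere S, so the sign is −
  Lon: 77 + 33.529/60 = 77.558817
  W → negative
Point 5:
  φ: 12.596′ = 0.209933°; total 0.209933
  N ⇒ keep positive
  Lon: 52.164′ = 0.869400°; total 90.869400
  E → positive

1. -25.91173, -96.22787
2. -88.53628, -90.80383
3. 88.67350, -104.63869
4. -6.27217, -77.55882
5. 0.20993, 90.86940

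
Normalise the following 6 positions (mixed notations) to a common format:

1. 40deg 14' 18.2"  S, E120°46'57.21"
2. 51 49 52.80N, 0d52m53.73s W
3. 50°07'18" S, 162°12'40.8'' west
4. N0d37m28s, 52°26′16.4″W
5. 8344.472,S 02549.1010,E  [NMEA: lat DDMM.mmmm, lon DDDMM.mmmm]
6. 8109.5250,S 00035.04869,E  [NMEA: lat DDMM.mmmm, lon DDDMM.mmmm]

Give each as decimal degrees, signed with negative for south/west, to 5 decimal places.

1. -40.23839, 120.78256
2. 51.83133, -0.88159
3. -50.12167, -162.21133
4. 0.62444, -52.43789
5. -83.74120, 25.81835
6. -81.15875, 0.58414

Point 1:
  Latitude: 14′ + 18.2″ = 14.30333′; 40 + 14.30333/60 = 40.238389
  hemisphere S, so the sign is −
  λ: 46′ + 57.21″ = 46.95350′; 120 + 46.95350/60 = 120.782558
  E ⇒ keep positive
Point 2:
  Latitude: 51 + 49/60 + 52.8/3600 = 51.831333
  N → positive
  Longitude: 0° + 52/60 + 53.73/3600 = 0 + 0.866667 + 0.014925 = 0.881592
  W ⇒ negate
Point 3:
  φ: 50° + 7/60 + 18/3600 = 50 + 0.116667 + 0.005000 = 50.121667
  S ⇒ negate
  Longitude: 162° + 12/60 + 40.8/3600 = 162 + 0.200000 + 0.011333 = 162.211333
  hemisphere W, so the sign is −
Point 4:
  Lat: 0° + 37/60 + 28/3600 = 0 + 0.616667 + 0.007778 = 0.624444
  N ⇒ keep positive
  Longitude: 52 + 26/60 + 16.4/3600 = 52.437889
  W ⇒ negate
Point 5:
  φ: degrees = first 2 digits = 83, minutes = 44.472; 83 + 44.472/60 = 83.741200
  S → negative
  λ: split at 3 digits → 025° and 49.101′; 25 + 49.101/60 = 25.818350
  E ⇒ keep positive
Point 6:
  φ: split at 2 digits → 81° and 9.525′; 81 + 9.525/60 = 81.158750
  S ⇒ negate
  Lon: degrees = first 3 digits = 0, minutes = 35.04869; 0 + 35.04869/60 = 0.584145
  E → positive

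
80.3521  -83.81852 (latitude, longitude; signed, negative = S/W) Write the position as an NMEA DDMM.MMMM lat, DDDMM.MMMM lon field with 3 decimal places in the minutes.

Lat: 80° + 0.352100 × 60 = 80° 21.12600′
Longitude is negative → W; |value| = 83.818520
λ: 83° + 0.818520 × 60 = 83° 49.11120′

8021.126,N / 08349.111,W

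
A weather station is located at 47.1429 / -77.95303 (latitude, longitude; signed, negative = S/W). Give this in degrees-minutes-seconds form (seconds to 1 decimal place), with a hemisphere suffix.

47°08′34.4″ N, 77°57′10.9″ W

Lat: whole degrees 47; 8.57400′ → 8′ and 34.440″
Longitude is negative → W; |value| = 77.953030
Longitude: whole degrees 77; 57.18180′ → 57′ and 10.908″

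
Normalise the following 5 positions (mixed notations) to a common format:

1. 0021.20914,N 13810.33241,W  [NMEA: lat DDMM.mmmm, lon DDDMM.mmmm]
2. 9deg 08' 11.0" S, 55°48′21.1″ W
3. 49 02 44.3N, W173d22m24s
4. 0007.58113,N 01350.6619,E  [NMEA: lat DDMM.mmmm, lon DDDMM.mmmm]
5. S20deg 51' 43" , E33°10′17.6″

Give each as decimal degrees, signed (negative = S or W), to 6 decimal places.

1. 0.353486, -138.172207
2. -9.136389, -55.805861
3. 49.045639, -173.373333
4. 0.126352, 13.844365
5. -20.861944, 33.171556

Point 1:
  φ: degrees = first 2 digits = 0, minutes = 21.20914; 0 + 21.20914/60 = 0.3534857
  N → positive
  Longitude: degrees = first 3 digits = 138, minutes = 10.33241; 138 + 10.33241/60 = 138.1722068
  hemisphere W, so the sign is −
Point 2:
  φ: 9° + 8/60 + 11/3600 = 9 + 0.133333 + 0.003056 = 9.1363889
  S ⇒ negate
  Longitude: 48′ + 21.1″ = 48.35167′; 55 + 48.35167/60 = 55.8058611
  W → negative
Point 3:
  φ: 2′ + 44.3″ = 2.73833′; 49 + 2.73833/60 = 49.0456389
  N ⇒ keep positive
  λ: 173 + 22/60 + 24/3600 = 173.3733333
  W ⇒ negate
Point 4:
  Lat: degrees = first 2 digits = 0, minutes = 7.58113; 0 + 7.58113/60 = 0.1263522
  N → positive
  Lon: degrees = first 3 digits = 13, minutes = 50.6619; 13 + 50.6619/60 = 13.8443650
  E ⇒ keep positive
Point 5:
  φ: 51′ + 43″ = 51.71667′; 20 + 51.71667/60 = 20.8619444
  S ⇒ negate
  λ: 33 + 10/60 + 17.6/3600 = 33.1715556
  E ⇒ keep positive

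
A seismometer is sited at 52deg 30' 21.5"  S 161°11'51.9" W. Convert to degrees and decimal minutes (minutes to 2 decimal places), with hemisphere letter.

φ: seconds/60 = 0.35833; minutes = 30 + 0.35833 = 30.3583
λ: 11 + 51.9/60 = 11.8650′

52° 30.36′ S, 161° 11.87′ W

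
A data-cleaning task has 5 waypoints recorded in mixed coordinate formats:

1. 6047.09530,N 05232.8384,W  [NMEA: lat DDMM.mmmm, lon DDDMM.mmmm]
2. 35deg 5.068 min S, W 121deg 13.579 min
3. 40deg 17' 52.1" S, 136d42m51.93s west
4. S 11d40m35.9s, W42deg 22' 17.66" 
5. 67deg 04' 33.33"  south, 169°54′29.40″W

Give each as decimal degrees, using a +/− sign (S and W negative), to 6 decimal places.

Point 1:
  Latitude: degrees = first 2 digits = 60, minutes = 47.0953; 60 + 47.0953/60 = 60.7849217
  N ⇒ keep positive
  λ: degrees = first 3 digits = 52, minutes = 32.8384; 52 + 32.8384/60 = 52.5473067
  W → negative
Point 2:
  φ: 5.068′ = 0.084467°; total 35.0844667
  S ⇒ negate
  λ: 13.579′ = 0.226317°; total 121.2263167
  W ⇒ negate
Point 3:
  Latitude: 40° + 17/60 + 52.1/3600 = 40 + 0.283333 + 0.014472 = 40.2978056
  hemisphere S, so the sign is −
  Longitude: 136 + 42/60 + 51.93/3600 = 136.7144250
  W ⇒ negate
Point 4:
  Latitude: 40′ + 35.9″ = 40.59833′; 11 + 40.59833/60 = 11.6766389
  hemisphere S, so the sign is −
  Longitude: 42 + 22/60 + 17.66/3600 = 42.3715722
  W ⇒ negate
Point 5:
  Lat: 67 + 4/60 + 33.33/3600 = 67.0759250
  S → negative
  λ: 169° + 54/60 + 29.4/3600 = 169 + 0.900000 + 0.008167 = 169.9081667
  W → negative

1. 60.784922, -52.547307
2. -35.084467, -121.226317
3. -40.297806, -136.714425
4. -11.676639, -42.371572
5. -67.075925, -169.908167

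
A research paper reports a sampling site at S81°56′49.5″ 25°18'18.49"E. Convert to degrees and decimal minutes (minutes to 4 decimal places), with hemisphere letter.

Lat: seconds/60 = 0.82500; minutes = 56 + 0.82500 = 56.825000
λ: seconds/60 = 0.30817; minutes = 18 + 0.30817 = 18.308167

81° 56.8250′ S, 25° 18.3082′ E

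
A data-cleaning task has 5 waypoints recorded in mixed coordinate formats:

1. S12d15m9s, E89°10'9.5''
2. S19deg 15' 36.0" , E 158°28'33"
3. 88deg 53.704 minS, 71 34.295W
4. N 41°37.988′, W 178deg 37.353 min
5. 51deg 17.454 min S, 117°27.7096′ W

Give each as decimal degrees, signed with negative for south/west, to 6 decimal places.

1. -12.252500, 89.169306
2. -19.260000, 158.475833
3. -88.895067, -71.571583
4. 41.633133, -178.622550
5. -51.290900, -117.461827

Point 1:
  φ: 12 + 15/60 + 9/3600 = 12.2525000
  S → negative
  Longitude: 10′ + 9.5″ = 10.15833′; 89 + 10.15833/60 = 89.1693056
  E → positive
Point 2:
  Lat: 19 + 15/60 + 36/3600 = 19.2600000
  S ⇒ negate
  λ: 28′ + 33″ = 28.55000′; 158 + 28.55000/60 = 158.4758333
  E ⇒ keep positive
Point 3:
  Latitude: 53.704′ = 0.895067°; total 88.8950667
  S → negative
  Longitude: 71 + 34.295/60 = 71.5715833
  W ⇒ negate
Point 4:
  Lat: 41 + 37.988/60 = 41.6331333
  N ⇒ keep positive
  Lon: 178 + 37.353/60 = 178.6225500
  W → negative
Point 5:
  φ: 17.454′ = 0.290900°; total 51.2909000
  S → negative
  Longitude: 117 + 27.7096/60 = 117.4618267
  W → negative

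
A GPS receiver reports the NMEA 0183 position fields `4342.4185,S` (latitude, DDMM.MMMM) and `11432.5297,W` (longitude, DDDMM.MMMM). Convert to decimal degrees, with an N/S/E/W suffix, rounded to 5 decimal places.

Lat: degrees = first 2 digits = 43, minutes = 42.4185; 43 + 42.4185/60 = 43.706975
Lon: degrees = first 3 digits = 114, minutes = 32.5297; 114 + 32.5297/60 = 114.542162

43.70698° S, 114.54216° W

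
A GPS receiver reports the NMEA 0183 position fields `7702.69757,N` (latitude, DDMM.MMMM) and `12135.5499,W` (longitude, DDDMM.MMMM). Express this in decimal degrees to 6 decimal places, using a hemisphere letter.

77.044960° N, 121.592498° W

Latitude: degrees = first 2 digits = 77, minutes = 2.69757; 77 + 2.69757/60 = 77.0449595
λ: split at 3 digits → 121° and 35.5499′; 121 + 35.5499/60 = 121.5924983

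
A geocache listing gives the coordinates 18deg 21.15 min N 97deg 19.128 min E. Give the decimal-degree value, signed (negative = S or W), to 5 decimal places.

φ: 18 + 21.15/60 = 18.352500
N ⇒ keep positive
Lon: 97 + 19.128/60 = 97.318800
E → positive

18.35250, 97.31880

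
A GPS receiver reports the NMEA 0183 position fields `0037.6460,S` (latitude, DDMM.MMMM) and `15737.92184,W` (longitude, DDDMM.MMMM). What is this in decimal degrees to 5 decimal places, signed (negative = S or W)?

Latitude: split at 2 digits → 00° and 37.646′; 0 + 37.646/60 = 0.627433
hemisphere S, so the sign is −
λ: degrees = first 3 digits = 157, minutes = 37.92184; 157 + 37.92184/60 = 157.632031
hemisphere W, so the sign is −

-0.62743, -157.63203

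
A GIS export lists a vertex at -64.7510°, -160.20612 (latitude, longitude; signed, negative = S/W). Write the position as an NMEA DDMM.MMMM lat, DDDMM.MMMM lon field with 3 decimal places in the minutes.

6445.060,S / 16012.367,W

Latitude is negative → S; |value| = 64.751000
Latitude: fractional part 0.751000 → 45.06000 minutes
Longitude is negative → W; |value| = 160.206120
Lon: 160° + 0.206120 × 60 = 160° 12.36720′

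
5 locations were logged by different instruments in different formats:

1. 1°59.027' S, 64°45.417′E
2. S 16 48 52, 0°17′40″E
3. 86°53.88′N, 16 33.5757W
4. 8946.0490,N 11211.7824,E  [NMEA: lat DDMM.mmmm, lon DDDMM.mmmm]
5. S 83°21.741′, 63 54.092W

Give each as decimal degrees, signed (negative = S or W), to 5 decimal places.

1. -1.98378, 64.75695
2. -16.81444, 0.29444
3. 86.89800, -16.55960
4. 89.76748, 112.19637
5. -83.36235, -63.90153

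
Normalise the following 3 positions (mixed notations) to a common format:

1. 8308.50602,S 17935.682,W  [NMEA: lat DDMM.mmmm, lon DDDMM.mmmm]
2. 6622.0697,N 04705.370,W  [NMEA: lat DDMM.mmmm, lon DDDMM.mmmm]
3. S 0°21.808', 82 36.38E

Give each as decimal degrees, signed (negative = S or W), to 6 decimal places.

Point 1:
  Lat: degrees = first 2 digits = 83, minutes = 8.50602; 83 + 8.50602/60 = 83.1417670
  S → negative
  Longitude: degrees = first 3 digits = 179, minutes = 35.682; 179 + 35.682/60 = 179.5947000
  hemisphere W, so the sign is −
Point 2:
  φ: degrees = first 2 digits = 66, minutes = 22.0697; 66 + 22.0697/60 = 66.3678283
  N ⇒ keep positive
  λ: split at 3 digits → 047° and 5.37′; 47 + 5.37/60 = 47.0895000
  hemisphere W, so the sign is −
Point 3:
  φ: 21.808′ = 0.363467°; total 0.3634667
  S → negative
  λ: 36.38′ = 0.606333°; total 82.6063333
  E → positive

1. -83.141767, -179.594700
2. 66.367828, -47.089500
3. -0.363467, 82.606333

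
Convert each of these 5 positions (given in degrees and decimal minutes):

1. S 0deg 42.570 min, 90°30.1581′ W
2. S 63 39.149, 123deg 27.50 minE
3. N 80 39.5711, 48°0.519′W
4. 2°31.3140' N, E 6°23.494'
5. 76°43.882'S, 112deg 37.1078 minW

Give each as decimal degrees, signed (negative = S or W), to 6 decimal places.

1. -0.709500, -90.502635
2. -63.652483, 123.458333
3. 80.659518, -48.008650
4. 2.521900, 6.391567
5. -76.731367, -112.618463

Point 1:
  Lat: 42.57′ = 0.709500°; total 0.7095000
  S ⇒ negate
  Longitude: 30.1581′ = 0.502635°; total 90.5026350
  W → negative
Point 2:
  Latitude: 39.149′ = 0.652483°; total 63.6524833
  hemisphere S, so the sign is −
  Longitude: 123 + 27.5/60 = 123.4583333
  E → positive
Point 3:
  φ: 39.5711′ = 0.659518°; total 80.6595183
  N → positive
  Lon: 48 + 0.519/60 = 48.0086500
  hemisphere W, so the sign is −
Point 4:
  Lat: 2 + 31.314/60 = 2.5219000
  N ⇒ keep positive
  λ: 23.494′ = 0.391567°; total 6.3915667
  E ⇒ keep positive
Point 5:
  Lat: 76 + 43.882/60 = 76.7313667
  S ⇒ negate
  Lon: 112 + 37.1078/60 = 112.6184633
  hemisphere W, so the sign is −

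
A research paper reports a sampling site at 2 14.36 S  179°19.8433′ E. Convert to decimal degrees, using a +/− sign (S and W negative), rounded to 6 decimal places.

-2.239333, 179.330722

φ: 2 + 14.36/60 = 2.2393333
S ⇒ negate
Longitude: 19.8433′ = 0.330722°; total 179.3307217
E → positive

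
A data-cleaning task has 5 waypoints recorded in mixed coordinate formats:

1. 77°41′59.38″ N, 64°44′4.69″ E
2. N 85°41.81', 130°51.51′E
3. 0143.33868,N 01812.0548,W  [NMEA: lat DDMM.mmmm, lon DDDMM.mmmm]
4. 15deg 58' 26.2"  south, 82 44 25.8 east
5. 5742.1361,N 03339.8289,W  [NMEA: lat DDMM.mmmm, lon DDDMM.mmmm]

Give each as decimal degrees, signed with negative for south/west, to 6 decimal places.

1. 77.699828, 64.734636
2. 85.696833, 130.858500
3. 1.722311, -18.200913
4. -15.973944, 82.740500
5. 57.702268, -33.663815

Point 1:
  Lat: 77 + 41/60 + 59.38/3600 = 77.6998278
  N → positive
  Longitude: 44′ + 4.69″ = 44.07817′; 64 + 44.07817/60 = 64.7346361
  E → positive
Point 2:
  Latitude: 41.81′ = 0.696833°; total 85.6968333
  N → positive
  Longitude: 51.51′ = 0.858500°; total 130.8585000
  E → positive
Point 3:
  Lat: degrees = first 2 digits = 1, minutes = 43.33868; 1 + 43.33868/60 = 1.7223113
  N → positive
  Longitude: degrees = first 3 digits = 18, minutes = 12.0548; 18 + 12.0548/60 = 18.2009133
  W → negative
Point 4:
  φ: 58′ + 26.2″ = 58.43667′; 15 + 58.43667/60 = 15.9739444
  S ⇒ negate
  Lon: 82 + 44/60 + 25.8/3600 = 82.7405000
  E ⇒ keep positive
Point 5:
  Lat: degrees = first 2 digits = 57, minutes = 42.1361; 57 + 42.1361/60 = 57.7022683
  N → positive
  Longitude: split at 3 digits → 033° and 39.8289′; 33 + 39.8289/60 = 33.6638150
  W ⇒ negate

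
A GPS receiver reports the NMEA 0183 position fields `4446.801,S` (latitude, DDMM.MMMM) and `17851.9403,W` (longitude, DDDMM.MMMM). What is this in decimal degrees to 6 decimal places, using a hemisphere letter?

44.780017° S, 178.865672° W

Lat: split at 2 digits → 44° and 46.801′; 44 + 46.801/60 = 44.7800167
λ: split at 3 digits → 178° and 51.9403′; 178 + 51.9403/60 = 178.8656717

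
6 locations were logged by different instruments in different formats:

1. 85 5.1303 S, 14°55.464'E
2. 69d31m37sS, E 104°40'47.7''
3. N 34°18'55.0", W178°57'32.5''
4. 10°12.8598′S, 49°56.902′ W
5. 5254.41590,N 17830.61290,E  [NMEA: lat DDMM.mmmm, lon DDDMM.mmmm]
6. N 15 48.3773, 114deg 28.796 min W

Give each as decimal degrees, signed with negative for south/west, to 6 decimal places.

1. -85.085505, 14.924400
2. -69.526944, 104.679917
3. 34.315278, -178.959028
4. -10.214330, -49.948367
5. 52.906932, 178.510215
6. 15.806288, -114.479933

Point 1:
  Lat: 85 + 5.1303/60 = 85.0855050
  hemisphere S, so the sign is −
  λ: 14 + 55.464/60 = 14.9244000
  E ⇒ keep positive
Point 2:
  Latitude: 31′ + 37″ = 31.61667′; 69 + 31.61667/60 = 69.5269444
  S ⇒ negate
  Longitude: 40′ + 47.7″ = 40.79500′; 104 + 40.79500/60 = 104.6799167
  E → positive
Point 3:
  φ: 34 + 18/60 + 55/3600 = 34.3152778
  N → positive
  Lon: 178° + 57/60 + 32.5/3600 = 178 + 0.950000 + 0.009028 = 178.9590278
  W → negative
Point 4:
  φ: 10 + 12.8598/60 = 10.2143300
  hemisphere S, so the sign is −
  Lon: 49 + 56.902/60 = 49.9483667
  W → negative
Point 5:
  φ: split at 2 digits → 52° and 54.4159′; 52 + 54.4159/60 = 52.9069317
  N → positive
  Longitude: degrees = first 3 digits = 178, minutes = 30.6129; 178 + 30.6129/60 = 178.5102150
  E → positive
Point 6:
  φ: 48.3773′ = 0.806288°; total 15.8062883
  N ⇒ keep positive
  λ: 28.796′ = 0.479933°; total 114.4799333
  W ⇒ negate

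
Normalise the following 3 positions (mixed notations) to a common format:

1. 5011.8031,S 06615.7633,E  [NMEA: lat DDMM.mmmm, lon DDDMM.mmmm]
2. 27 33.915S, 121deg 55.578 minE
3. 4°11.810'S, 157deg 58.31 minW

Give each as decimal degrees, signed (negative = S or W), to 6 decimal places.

Point 1:
  Lat: degrees = first 2 digits = 50, minutes = 11.8031; 50 + 11.8031/60 = 50.1967183
  S ⇒ negate
  λ: degrees = first 3 digits = 66, minutes = 15.7633; 66 + 15.7633/60 = 66.2627217
  E ⇒ keep positive
Point 2:
  Latitude: 33.915′ = 0.565250°; total 27.5652500
  S → negative
  λ: 55.578′ = 0.926300°; total 121.9263000
  E ⇒ keep positive
Point 3:
  Lat: 4 + 11.81/60 = 4.1968333
  hemisphere S, so the sign is −
  λ: 58.31′ = 0.971833°; total 157.9718333
  W ⇒ negate

1. -50.196718, 66.262722
2. -27.565250, 121.926300
3. -4.196833, -157.971833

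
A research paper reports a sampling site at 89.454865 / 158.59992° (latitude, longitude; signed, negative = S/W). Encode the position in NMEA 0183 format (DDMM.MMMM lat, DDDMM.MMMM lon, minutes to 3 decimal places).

8927.292,N / 15835.995,E

Lat: minutes = (89.454865 − 89) × 60 = 27.29190
Longitude: minutes = (158.599920 − 158) × 60 = 35.99520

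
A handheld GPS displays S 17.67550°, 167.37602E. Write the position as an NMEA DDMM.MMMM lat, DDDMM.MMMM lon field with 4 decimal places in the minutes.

1740.5300,S / 16722.5612,E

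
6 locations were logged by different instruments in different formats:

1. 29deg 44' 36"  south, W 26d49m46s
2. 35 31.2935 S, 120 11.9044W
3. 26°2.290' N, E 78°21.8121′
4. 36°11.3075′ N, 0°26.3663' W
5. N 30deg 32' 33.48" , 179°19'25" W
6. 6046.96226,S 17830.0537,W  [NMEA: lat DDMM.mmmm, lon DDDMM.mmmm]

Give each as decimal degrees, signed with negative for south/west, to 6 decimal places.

Point 1:
  Lat: 44′ + 36″ = 44.60000′; 29 + 44.60000/60 = 29.7433333
  S ⇒ negate
  Longitude: 49′ + 46″ = 49.76667′; 26 + 49.76667/60 = 26.8294444
  hemisphere W, so the sign is −
Point 2:
  Latitude: 31.2935′ = 0.521558°; total 35.5215583
  S → negative
  λ: 11.9044′ = 0.198407°; total 120.1984067
  hemisphere W, so the sign is −
Point 3:
  φ: 2.29′ = 0.038167°; total 26.0381667
  N → positive
  λ: 78 + 21.8121/60 = 78.3635350
  E ⇒ keep positive
Point 4:
  φ: 11.3075′ = 0.188458°; total 36.1884583
  N → positive
  Lon: 0 + 26.3663/60 = 0.4394383
  hemisphere W, so the sign is −
Point 5:
  Latitude: 30 + 32/60 + 33.48/3600 = 30.5426333
  N ⇒ keep positive
  Lon: 179 + 19/60 + 25/3600 = 179.3236111
  hemisphere W, so the sign is −
Point 6:
  Latitude: split at 2 digits → 60° and 46.96226′; 60 + 46.96226/60 = 60.7827043
  hemisphere S, so the sign is −
  Longitude: degrees = first 3 digits = 178, minutes = 30.0537; 178 + 30.0537/60 = 178.5008950
  W → negative

1. -29.743333, -26.829444
2. -35.521558, -120.198407
3. 26.038167, 78.363535
4. 36.188458, -0.439438
5. 30.542633, -179.323611
6. -60.782704, -178.500895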